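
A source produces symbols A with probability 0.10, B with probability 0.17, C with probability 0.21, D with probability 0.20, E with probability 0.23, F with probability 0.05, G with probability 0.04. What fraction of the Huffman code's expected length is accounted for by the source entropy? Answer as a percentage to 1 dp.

98.2%

Entropy H = −Σ p log₂ p ≈ 2.5935 bits.
Huffman merges: 1/25+1/20→9/100; 9/100+1/10→19/100; 17/100+19/100→9/25; 1/5+21/100→41/100; 23/100+9/25→59/100; 41/100+59/100→1. L = 66/25 ≈ 2.6400.
Efficiency = H/L = 2.5935/2.6400 = 98.2%.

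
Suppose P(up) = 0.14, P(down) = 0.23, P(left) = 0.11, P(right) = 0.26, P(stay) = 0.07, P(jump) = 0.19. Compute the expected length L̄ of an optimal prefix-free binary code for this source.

Repeatedly combine the two least-probable nodes; the expected code length is the sum of the merged weights.
merge 7/100 + 11/100 → 9/50
merge 7/50 + 9/50 → 8/25
merge 19/100 + 23/100 → 21/50
merge 13/50 + 8/25 → 29/50
merge 21/50 + 29/50 → 1
L = 9/50 + 8/25 + 21/50 + 29/50 + 1 = 5/2 = 2.5 bits/symbol.

2.5 bits/symbol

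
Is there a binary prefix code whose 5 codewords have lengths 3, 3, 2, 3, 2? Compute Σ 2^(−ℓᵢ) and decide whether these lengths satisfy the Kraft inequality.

With common denominator 2^3 = 8: Σ 2^(−ℓᵢ) = 1/8 + 1/8 + 2/8 + 1/8 + 2/8 = 7/8 = 0.875.
Kraft's inequality requires Σ ≤ 1; here Σ = 0.875 ≤ 1, so such a prefix code exists.

0.875; yes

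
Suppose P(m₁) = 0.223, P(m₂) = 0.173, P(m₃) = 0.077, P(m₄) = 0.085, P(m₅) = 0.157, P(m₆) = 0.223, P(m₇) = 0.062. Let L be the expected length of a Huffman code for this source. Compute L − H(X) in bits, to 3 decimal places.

Entropy H = −Σ p log₂ p ≈ 2.6586 bits.
Huffman merges: 31/500+77/1000→139/1000; 17/200+139/1000→28/125; 157/1000+173/1000→33/100; 223/1000+223/1000→223/500; 28/125+33/100→277/500; 223/500+277/500→1. L = 2693/1000 ≈ 2.6930.
L − H = 2.6930 − 2.6586 = 0.034 bits.

0.034 bits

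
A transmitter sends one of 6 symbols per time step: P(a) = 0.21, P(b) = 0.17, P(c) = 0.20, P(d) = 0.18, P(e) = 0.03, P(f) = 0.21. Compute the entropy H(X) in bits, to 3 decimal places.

H = −Σ pᵢ log₂ pᵢ.
−0.21·log₂(0.21) = 0.4728
−0.17·log₂(0.17) = 0.4346
−0.20·log₂(0.20) = 0.4644
−0.18·log₂(0.18) = 0.4453
−0.03·log₂(0.03) = 0.1518
−0.21·log₂(0.21) = 0.4728
Sum ≈ 2.4417 → 2.442 bits.

2.442 bits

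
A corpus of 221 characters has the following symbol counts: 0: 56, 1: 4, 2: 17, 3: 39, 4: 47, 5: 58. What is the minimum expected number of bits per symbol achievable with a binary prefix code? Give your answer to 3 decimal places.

Probabilities are the counts divided by 221.
Repeatedly combine the two least-probable nodes; the expected code length is the sum of the merged weights.
merge 4/221 + 1/13 → 21/221
merge 21/221 + 3/17 → 60/221
merge 47/221 + 56/221 → 103/221
merge 58/221 + 60/221 → 118/221
merge 103/221 + 118/221 → 1
L = 21/221 + 60/221 + 103/221 + 118/221 + 1 = 523/221 ≈ 2.367 bits/symbol.

2.367 bits/symbol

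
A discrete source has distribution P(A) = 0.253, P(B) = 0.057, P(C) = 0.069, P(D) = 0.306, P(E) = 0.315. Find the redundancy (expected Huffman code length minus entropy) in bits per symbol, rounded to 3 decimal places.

0.075 bits

Entropy H = −Σ p log₂ p ≈ 2.0511 bits.
Huffman merges: 57/1000+69/1000→63/500; 63/500+253/1000→379/1000; 153/500+63/200→621/1000; 379/1000+621/1000→1. L = 1063/500 ≈ 2.1260.
L − H = 2.1260 − 2.0511 = 0.075 bits.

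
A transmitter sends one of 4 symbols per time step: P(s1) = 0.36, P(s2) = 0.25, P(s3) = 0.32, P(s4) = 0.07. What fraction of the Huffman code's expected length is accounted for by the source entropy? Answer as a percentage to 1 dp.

Entropy H = −Σ p log₂ p ≈ 1.8252 bits.
Huffman merges: 7/100+1/4→8/25; 8/25+8/25→16/25; 9/25+16/25→1. L = 49/25 ≈ 1.9600.
Efficiency = H/L = 1.8252/1.9600 = 93.1%.

93.1%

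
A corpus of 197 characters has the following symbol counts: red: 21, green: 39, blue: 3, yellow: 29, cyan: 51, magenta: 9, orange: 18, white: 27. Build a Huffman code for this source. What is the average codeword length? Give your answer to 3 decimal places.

Probabilities are the counts divided by 197.
Repeatedly combine the two least-probable nodes; the expected code length is the sum of the merged weights.
merge 3/197 + 9/197 → 12/197
merge 12/197 + 18/197 → 30/197
merge 21/197 + 27/197 → 48/197
merge 29/197 + 30/197 → 59/197
merge 39/197 + 48/197 → 87/197
merge 51/197 + 59/197 → 110/197
merge 87/197 + 110/197 → 1
L = 12/197 + 30/197 + 48/197 + 59/197 + 87/197 + 110/197 + 1 = 543/197 ≈ 2.756 bits/symbol.

2.756 bits/symbol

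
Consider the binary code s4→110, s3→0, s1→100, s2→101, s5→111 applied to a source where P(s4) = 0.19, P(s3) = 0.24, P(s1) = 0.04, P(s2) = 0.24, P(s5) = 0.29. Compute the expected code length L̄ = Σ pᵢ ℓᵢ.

2.52 bits/symbol

L̄ = Σ pᵢ·ℓᵢ = 0.19·3 + 0.24·1 + 0.04·3 + 0.24·3 + 0.29·3 = 2.52 bits/symbol.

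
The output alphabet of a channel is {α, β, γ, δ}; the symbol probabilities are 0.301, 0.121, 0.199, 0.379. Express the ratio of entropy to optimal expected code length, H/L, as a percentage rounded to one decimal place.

97.1%

Entropy H = −Σ p log₂ p ≈ 1.8841 bits.
Huffman merges: 121/1000+199/1000→8/25; 301/1000+8/25→621/1000; 379/1000+621/1000→1. L = 1941/1000 ≈ 1.9410.
Efficiency = H/L = 1.8841/1.9410 = 97.1%.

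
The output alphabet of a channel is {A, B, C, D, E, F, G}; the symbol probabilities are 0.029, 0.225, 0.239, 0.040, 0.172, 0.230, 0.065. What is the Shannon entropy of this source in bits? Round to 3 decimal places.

2.492 bits

H = −Σ pᵢ log₂ pᵢ.
−0.029·log₂(0.029) = 0.1481
−0.225·log₂(0.225) = 0.4842
−0.239·log₂(0.239) = 0.4935
−0.040·log₂(0.040) = 0.1858
−0.172·log₂(0.172) = 0.4368
−0.230·log₂(0.230) = 0.4877
−0.065·log₂(0.065) = 0.2563
Sum ≈ 2.4924 → 2.492 bits.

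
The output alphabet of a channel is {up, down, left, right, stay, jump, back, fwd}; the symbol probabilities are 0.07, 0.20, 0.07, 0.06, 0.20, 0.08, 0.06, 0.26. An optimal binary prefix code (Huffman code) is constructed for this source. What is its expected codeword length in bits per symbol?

Repeatedly combine the two least-probable nodes; the expected code length is the sum of the merged weights.
merge 3/50 + 3/50 → 3/25
merge 7/100 + 7/100 → 7/50
merge 2/25 + 3/25 → 1/5
merge 7/50 + 1/5 → 17/50
merge 1/5 + 1/5 → 2/5
merge 13/50 + 17/50 → 3/5
merge 2/5 + 3/5 → 1
L = 3/25 + 7/50 + 1/5 + 17/50 + 2/5 + 3/5 + 1 = 14/5 = 2.8 bits/symbol.

2.8 bits/symbol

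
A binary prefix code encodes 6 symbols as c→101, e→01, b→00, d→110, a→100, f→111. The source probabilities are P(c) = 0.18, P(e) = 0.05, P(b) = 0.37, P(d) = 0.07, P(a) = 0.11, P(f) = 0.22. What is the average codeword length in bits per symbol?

2.58 bits/symbol

L̄ = Σ pᵢ·ℓᵢ = 0.18·3 + 0.05·2 + 0.37·2 + 0.07·3 + 0.11·3 + 0.22·3 = 2.58 bits/symbol.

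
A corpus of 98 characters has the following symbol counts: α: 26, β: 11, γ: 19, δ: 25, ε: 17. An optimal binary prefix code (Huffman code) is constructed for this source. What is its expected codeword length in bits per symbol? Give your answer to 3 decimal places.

Probabilities are the counts divided by 98.
Repeatedly combine the two least-probable nodes; the expected code length is the sum of the merged weights.
merge 11/98 + 17/98 → 2/7
merge 19/98 + 25/98 → 22/49
merge 13/49 + 2/7 → 27/49
merge 22/49 + 27/49 → 1
L = 2/7 + 22/49 + 27/49 + 1 = 16/7 ≈ 2.286 bits/symbol.

2.286 bits/symbol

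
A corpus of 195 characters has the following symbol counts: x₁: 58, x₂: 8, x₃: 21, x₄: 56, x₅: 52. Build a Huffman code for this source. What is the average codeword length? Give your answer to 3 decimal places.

Probabilities are the counts divided by 195.
Repeatedly combine the two least-probable nodes; the expected code length is the sum of the merged weights.
merge 8/195 + 7/65 → 29/195
merge 29/195 + 4/15 → 27/65
merge 56/195 + 58/195 → 38/65
merge 27/65 + 38/65 → 1
L = 29/195 + 27/65 + 38/65 + 1 = 419/195 ≈ 2.149 bits/symbol.

2.149 bits/symbol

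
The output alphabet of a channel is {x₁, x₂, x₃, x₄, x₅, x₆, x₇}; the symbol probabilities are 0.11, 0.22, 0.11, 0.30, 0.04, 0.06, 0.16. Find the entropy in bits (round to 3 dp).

2.555 bits

H = −Σ pᵢ log₂ pᵢ.
−0.11·log₂(0.11) = 0.3503
−0.22·log₂(0.22) = 0.4806
−0.11·log₂(0.11) = 0.3503
−0.30·log₂(0.30) = 0.5211
−0.04·log₂(0.04) = 0.1858
−0.06·log₂(0.06) = 0.2435
−0.16·log₂(0.16) = 0.4230
Sum ≈ 2.5545 → 2.555 bits.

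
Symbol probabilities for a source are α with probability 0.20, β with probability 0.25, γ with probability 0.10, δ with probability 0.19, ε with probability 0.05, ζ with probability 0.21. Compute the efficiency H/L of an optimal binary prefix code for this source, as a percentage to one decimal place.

Entropy H = −Σ p log₂ p ≈ 2.4407 bits.
Huffman merges: 1/20+1/10→3/20; 3/20+19/100→17/50; 1/5+21/100→41/100; 1/4+17/50→59/100; 41/100+59/100→1. L = 249/100 ≈ 2.4900.
Efficiency = H/L = 2.4407/2.4900 = 98.0%.

98.0%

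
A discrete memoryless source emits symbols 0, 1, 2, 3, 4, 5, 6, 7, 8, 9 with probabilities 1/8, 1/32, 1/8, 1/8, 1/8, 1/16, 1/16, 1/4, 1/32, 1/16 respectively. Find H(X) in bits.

Each probability is a power of 1/2, so log₂(1/p) is an integer.
H = Σ p·log₂(1/p) = 1/8·3 + 1/32·5 + 1/8·3 + 1/8·3 + 1/8·3 + 1/16·4 + 1/16·4 + 1/4·2 + 1/32·5 + 1/16·4 = 3.0625 bits.

3.0625 bits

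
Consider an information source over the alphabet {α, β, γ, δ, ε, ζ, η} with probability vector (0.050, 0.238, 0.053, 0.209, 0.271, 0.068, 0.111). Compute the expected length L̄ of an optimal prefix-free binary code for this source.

2.556 bits/symbol

Repeatedly combine the two least-probable nodes; the expected code length is the sum of the merged weights.
merge 1/20 + 53/1000 → 103/1000
merge 17/250 + 103/1000 → 171/1000
merge 111/1000 + 171/1000 → 141/500
merge 209/1000 + 119/500 → 447/1000
merge 271/1000 + 141/500 → 553/1000
merge 447/1000 + 553/1000 → 1
L = 103/1000 + 171/1000 + 141/500 + 447/1000 + 553/1000 + 1 = 639/250 = 2.556 bits/symbol.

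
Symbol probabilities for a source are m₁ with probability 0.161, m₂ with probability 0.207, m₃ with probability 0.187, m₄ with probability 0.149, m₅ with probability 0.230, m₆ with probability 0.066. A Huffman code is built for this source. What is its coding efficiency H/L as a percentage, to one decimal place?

Entropy H = −Σ p log₂ p ≈ 2.5026 bits.
Huffman merges: 33/500+149/1000→43/200; 161/1000+187/1000→87/250; 207/1000+43/200→211/500; 23/100+87/250→289/500; 211/500+289/500→1. L = 2563/1000 ≈ 2.5630.
Efficiency = H/L = 2.5026/2.5630 = 97.6%.

97.6%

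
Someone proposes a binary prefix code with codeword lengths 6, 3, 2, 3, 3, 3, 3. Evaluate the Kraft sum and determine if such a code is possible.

With common denominator 2^6 = 64: Σ 2^(−ℓᵢ) = 1/64 + 8/64 + 16/64 + 8/64 + 8/64 + 8/64 + 8/64 = 57/64 = 0.890625.
Kraft's inequality requires Σ ≤ 1; here Σ = 0.890625 ≤ 1, so such a prefix code exists.

0.890625; yes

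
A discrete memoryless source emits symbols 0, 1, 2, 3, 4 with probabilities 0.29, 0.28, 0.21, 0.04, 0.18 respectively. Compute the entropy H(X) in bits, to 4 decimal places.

2.1360 bits

H = −Σ pᵢ log₂ pᵢ.
−0.29·log₂(0.29) = 0.5179
−0.28·log₂(0.28) = 0.5142
−0.21·log₂(0.21) = 0.4728
−0.04·log₂(0.04) = 0.1858
−0.18·log₂(0.18) = 0.4453
Sum ≈ 2.1360 → 2.1360 bits.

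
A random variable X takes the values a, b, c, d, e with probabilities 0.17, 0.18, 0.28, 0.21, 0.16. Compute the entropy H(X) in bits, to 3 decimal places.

2.290 bits

H = −Σ pᵢ log₂ pᵢ.
−0.17·log₂(0.17) = 0.4346
−0.18·log₂(0.18) = 0.4453
−0.28·log₂(0.28) = 0.5142
−0.21·log₂(0.21) = 0.4728
−0.16·log₂(0.16) = 0.4230
Sum ≈ 2.2900 → 2.290 bits.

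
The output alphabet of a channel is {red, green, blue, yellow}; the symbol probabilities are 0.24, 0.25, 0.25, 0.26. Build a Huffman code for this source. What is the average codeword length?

Repeatedly combine the two least-probable nodes; the expected code length is the sum of the merged weights.
merge 6/25 + 1/4 → 49/100
merge 1/4 + 13/50 → 51/100
merge 49/100 + 51/100 → 1
L = 49/100 + 51/100 + 1 = 2 bits/symbol.

2 bits/symbol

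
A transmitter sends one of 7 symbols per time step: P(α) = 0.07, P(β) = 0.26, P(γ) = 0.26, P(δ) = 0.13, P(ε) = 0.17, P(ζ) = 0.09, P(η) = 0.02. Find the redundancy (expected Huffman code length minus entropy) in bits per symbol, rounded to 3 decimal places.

Entropy H = −Σ p log₂ p ≈ 2.5219 bits.
Huffman merges: 1/50+7/100→9/100; 9/100+9/100→9/50; 13/100+17/100→3/10; 9/50+13/50→11/25; 13/50+3/10→14/25; 11/25+14/25→1. L = 257/100 ≈ 2.5700.
L − H = 2.5700 − 2.5219 = 0.048 bits.

0.048 bits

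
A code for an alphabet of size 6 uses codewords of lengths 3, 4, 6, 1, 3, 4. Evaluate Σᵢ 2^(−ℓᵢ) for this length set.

With common denominator 2^6 = 64: Σ 2^(−ℓᵢ) = 8/64 + 4/64 + 1/64 + 32/64 + 8/64 + 4/64 = 57/64 = 0.890625.

0.890625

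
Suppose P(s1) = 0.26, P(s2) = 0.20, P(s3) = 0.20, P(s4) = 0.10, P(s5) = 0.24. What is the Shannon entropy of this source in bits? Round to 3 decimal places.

2.260 bits

H = −Σ pᵢ log₂ pᵢ.
−0.26·log₂(0.26) = 0.5053
−0.20·log₂(0.20) = 0.4644
−0.20·log₂(0.20) = 0.4644
−0.10·log₂(0.10) = 0.3322
−0.24·log₂(0.24) = 0.4941
Sum ≈ 2.2604 → 2.260 bits.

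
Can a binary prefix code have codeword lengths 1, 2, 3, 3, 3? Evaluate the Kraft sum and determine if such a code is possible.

With common denominator 2^3 = 8: Σ 2^(−ℓᵢ) = 4/8 + 2/8 + 1/8 + 1/8 + 1/8 = 9/8 = 1.125.
Kraft's inequality requires Σ ≤ 1; here Σ = 1.125 > 1, so no such prefix code exists.

1.125; no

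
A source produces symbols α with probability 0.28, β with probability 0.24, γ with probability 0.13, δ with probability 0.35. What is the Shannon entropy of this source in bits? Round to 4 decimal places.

1.9211 bits

H = −Σ pᵢ log₂ pᵢ.
−0.28·log₂(0.28) = 0.5142
−0.24·log₂(0.24) = 0.4941
−0.13·log₂(0.13) = 0.3826
−0.35·log₂(0.35) = 0.5301
Sum ≈ 1.9211 → 1.9211 bits.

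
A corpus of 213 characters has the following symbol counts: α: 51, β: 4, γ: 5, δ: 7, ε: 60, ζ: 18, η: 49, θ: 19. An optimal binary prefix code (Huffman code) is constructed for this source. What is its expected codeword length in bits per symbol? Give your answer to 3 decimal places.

Probabilities are the counts divided by 213.
Repeatedly combine the two least-probable nodes; the expected code length is the sum of the merged weights.
merge 4/213 + 5/213 → 3/71
merge 7/213 + 3/71 → 16/213
merge 16/213 + 6/71 → 34/213
merge 19/213 + 34/213 → 53/213
merge 49/213 + 17/71 → 100/213
merge 53/213 + 20/71 → 113/213
merge 100/213 + 113/213 → 1
L = 3/71 + 16/213 + 34/213 + 53/213 + 100/213 + 113/213 + 1 = 538/213 ≈ 2.526 bits/symbol.

2.526 bits/symbol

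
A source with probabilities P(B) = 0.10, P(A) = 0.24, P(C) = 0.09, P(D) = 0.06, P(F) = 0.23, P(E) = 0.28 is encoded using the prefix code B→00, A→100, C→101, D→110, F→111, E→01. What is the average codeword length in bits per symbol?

2.62 bits/symbol

L̄ = Σ pᵢ·ℓᵢ = 0.10·2 + 0.24·3 + 0.09·3 + 0.06·3 + 0.23·3 + 0.28·2 = 2.62 bits/symbol.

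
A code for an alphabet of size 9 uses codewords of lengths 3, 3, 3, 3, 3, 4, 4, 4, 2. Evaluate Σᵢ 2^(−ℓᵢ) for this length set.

With common denominator 2^4 = 16: Σ 2^(−ℓᵢ) = 2/16 + 2/16 + 2/16 + 2/16 + 2/16 + 1/16 + 1/16 + 1/16 + 4/16 = 17/16 = 1.0625.

1.0625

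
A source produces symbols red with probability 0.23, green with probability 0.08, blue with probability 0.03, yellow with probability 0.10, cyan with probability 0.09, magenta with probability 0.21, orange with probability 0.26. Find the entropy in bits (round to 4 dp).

2.5539 bits

H = −Σ pᵢ log₂ pᵢ.
−0.23·log₂(0.23) = 0.4877
−0.08·log₂(0.08) = 0.2915
−0.03·log₂(0.03) = 0.1518
−0.10·log₂(0.10) = 0.3322
−0.09·log₂(0.09) = 0.3127
−0.21·log₂(0.21) = 0.4728
−0.26·log₂(0.26) = 0.5053
Sum ≈ 2.5539 → 2.5539 bits.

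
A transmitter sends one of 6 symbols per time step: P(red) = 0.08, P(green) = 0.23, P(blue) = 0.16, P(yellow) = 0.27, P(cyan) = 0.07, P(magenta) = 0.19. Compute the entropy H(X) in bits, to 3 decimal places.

H = −Σ pᵢ log₂ pᵢ.
−0.08·log₂(0.08) = 0.2915
−0.23·log₂(0.23) = 0.4877
−0.16·log₂(0.16) = 0.4230
−0.27·log₂(0.27) = 0.5100
−0.07·log₂(0.07) = 0.2686
−0.19·log₂(0.19) = 0.4552
Sum ≈ 2.4360 → 2.436 bits.

2.436 bits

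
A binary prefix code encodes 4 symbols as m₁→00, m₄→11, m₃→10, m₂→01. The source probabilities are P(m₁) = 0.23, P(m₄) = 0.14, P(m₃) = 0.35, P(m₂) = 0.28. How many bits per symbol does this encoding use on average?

L̄ = Σ pᵢ·ℓᵢ = 0.23·2 + 0.14·2 + 0.35·2 + 0.28·2 = 2 bits/symbol.

2 bits/symbol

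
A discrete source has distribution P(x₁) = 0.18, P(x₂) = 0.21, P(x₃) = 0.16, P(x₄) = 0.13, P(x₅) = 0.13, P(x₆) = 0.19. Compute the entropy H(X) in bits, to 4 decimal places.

H = −Σ pᵢ log₂ pᵢ.
−0.18·log₂(0.18) = 0.4453
−0.21·log₂(0.21) = 0.4728
−0.16·log₂(0.16) = 0.4230
−0.13·log₂(0.13) = 0.3826
−0.13·log₂(0.13) = 0.3826
−0.19·log₂(0.19) = 0.4552
Sum ≈ 2.5617 → 2.5617 bits.

2.5617 bits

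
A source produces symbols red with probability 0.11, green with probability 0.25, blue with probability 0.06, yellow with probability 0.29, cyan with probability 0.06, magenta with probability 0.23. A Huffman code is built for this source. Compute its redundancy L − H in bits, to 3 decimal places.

Entropy H = −Σ p log₂ p ≈ 2.3429 bits.
Huffman merges: 3/50+3/50→3/25; 11/100+3/25→23/100; 23/100+23/100→23/50; 1/4+29/100→27/50; 23/50+27/50→1. L = 47/20 ≈ 2.3500.
L − H = 2.3500 − 2.3429 = 0.007 bits.

0.007 bits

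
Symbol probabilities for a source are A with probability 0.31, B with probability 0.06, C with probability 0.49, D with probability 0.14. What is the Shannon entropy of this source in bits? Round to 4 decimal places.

H = −Σ pᵢ log₂ pᵢ.
−0.31·log₂(0.31) = 0.5238
−0.06·log₂(0.06) = 0.2435
−0.49·log₂(0.49) = 0.5043
−0.14·log₂(0.14) = 0.3971
Sum ≈ 1.6687 → 1.6687 bits.

1.6687 bits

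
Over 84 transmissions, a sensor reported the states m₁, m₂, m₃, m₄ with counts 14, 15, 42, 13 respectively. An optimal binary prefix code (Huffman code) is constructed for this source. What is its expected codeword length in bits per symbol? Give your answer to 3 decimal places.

1.821 bits/symbol

Probabilities are the counts divided by 84.
Repeatedly combine the two least-probable nodes; the expected code length is the sum of the merged weights.
merge 13/84 + 1/6 → 9/28
merge 5/28 + 9/28 → 1/2
merge 1/2 + 1/2 → 1
L = 9/28 + 1/2 + 1 = 51/28 ≈ 1.821 bits/symbol.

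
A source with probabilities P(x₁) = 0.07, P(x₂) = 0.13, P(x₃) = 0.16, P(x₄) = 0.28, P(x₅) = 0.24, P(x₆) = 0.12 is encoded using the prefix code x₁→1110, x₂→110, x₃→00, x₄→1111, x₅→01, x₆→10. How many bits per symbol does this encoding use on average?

2.83 bits/symbol

L̄ = Σ pᵢ·ℓᵢ = 0.07·4 + 0.13·3 + 0.16·2 + 0.28·4 + 0.24·2 + 0.12·2 = 2.83 bits/symbol.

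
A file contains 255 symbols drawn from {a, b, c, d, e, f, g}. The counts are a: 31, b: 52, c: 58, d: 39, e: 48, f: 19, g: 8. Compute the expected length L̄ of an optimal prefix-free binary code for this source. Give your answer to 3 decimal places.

Probabilities are the counts divided by 255.
Repeatedly combine the two least-probable nodes; the expected code length is the sum of the merged weights.
merge 8/255 + 19/255 → 9/85
merge 9/85 + 31/255 → 58/255
merge 13/85 + 16/85 → 29/85
merge 52/255 + 58/255 → 22/51
merge 58/255 + 29/85 → 29/51
merge 22/51 + 29/51 → 1
L = 9/85 + 58/255 + 29/85 + 22/51 + 29/51 + 1 = 682/255 ≈ 2.675 bits/symbol.

2.675 bits/symbol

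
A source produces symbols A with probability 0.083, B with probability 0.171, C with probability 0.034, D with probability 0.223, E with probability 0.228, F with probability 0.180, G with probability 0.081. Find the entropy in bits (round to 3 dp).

H = −Σ pᵢ log₂ pᵢ.
−0.083·log₂(0.083) = 0.2980
−0.171·log₂(0.171) = 0.4357
−0.034·log₂(0.034) = 0.1659
−0.223·log₂(0.223) = 0.4828
−0.228·log₂(0.228) = 0.4863
−0.180·log₂(0.180) = 0.4453
−0.081·log₂(0.081) = 0.2937
Sum ≈ 2.6077 → 2.608 bits.

2.608 bits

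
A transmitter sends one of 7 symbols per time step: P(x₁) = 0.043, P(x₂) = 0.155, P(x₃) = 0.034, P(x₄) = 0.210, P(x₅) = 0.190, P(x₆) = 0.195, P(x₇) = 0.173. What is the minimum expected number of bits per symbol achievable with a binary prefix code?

Repeatedly combine the two least-probable nodes; the expected code length is the sum of the merged weights.
merge 17/500 + 43/1000 → 77/1000
merge 77/1000 + 31/200 → 29/125
merge 173/1000 + 19/100 → 363/1000
merge 39/200 + 21/100 → 81/200
merge 29/125 + 363/1000 → 119/200
merge 81/200 + 119/200 → 1
L = 77/1000 + 29/125 + 363/1000 + 81/200 + 119/200 + 1 = 334/125 = 2.672 bits/symbol.

2.672 bits/symbol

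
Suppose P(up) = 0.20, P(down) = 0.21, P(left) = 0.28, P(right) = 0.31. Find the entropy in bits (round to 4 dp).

H = −Σ pᵢ log₂ pᵢ.
−0.20·log₂(0.20) = 0.4644
−0.21·log₂(0.21) = 0.4728
−0.28·log₂(0.28) = 0.5142
−0.31·log₂(0.31) = 0.5238
Sum ≈ 1.9752 → 1.9752 bits.

1.9752 bits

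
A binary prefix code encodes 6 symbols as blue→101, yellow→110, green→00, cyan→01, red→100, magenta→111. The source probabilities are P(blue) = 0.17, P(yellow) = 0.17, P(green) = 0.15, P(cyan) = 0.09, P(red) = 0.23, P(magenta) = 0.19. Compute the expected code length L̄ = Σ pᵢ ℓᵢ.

2.76 bits/symbol

L̄ = Σ pᵢ·ℓᵢ = 0.17·3 + 0.17·3 + 0.15·2 + 0.09·2 + 0.23·3 + 0.19·3 = 2.76 bits/symbol.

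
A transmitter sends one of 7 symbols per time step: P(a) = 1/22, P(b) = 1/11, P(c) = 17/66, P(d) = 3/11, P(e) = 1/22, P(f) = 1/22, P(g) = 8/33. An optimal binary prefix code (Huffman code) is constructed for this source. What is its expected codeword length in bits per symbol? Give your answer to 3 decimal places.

Repeatedly combine the two least-probable nodes; the expected code length is the sum of the merged weights.
merge 1/22 + 1/22 → 1/11
merge 1/22 + 1/11 → 3/22
merge 1/11 + 3/22 → 5/22
merge 5/22 + 8/33 → 31/66
merge 17/66 + 3/11 → 35/66
merge 31/66 + 35/66 → 1
L = 1/11 + 3/22 + 5/22 + 31/66 + 35/66 + 1 = 27/11 ≈ 2.455 bits/symbol.

2.455 bits/symbol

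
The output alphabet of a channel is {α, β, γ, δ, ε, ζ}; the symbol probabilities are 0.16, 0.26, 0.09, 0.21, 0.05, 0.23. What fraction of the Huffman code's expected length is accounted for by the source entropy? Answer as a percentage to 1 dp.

99.1%

Entropy H = −Σ p log₂ p ≈ 2.4175 bits.
Huffman merges: 1/20+9/100→7/50; 7/50+4/25→3/10; 21/100+23/100→11/25; 13/50+3/10→14/25; 11/25+14/25→1. L = 61/25 ≈ 2.4400.
Efficiency = H/L = 2.4175/2.4400 = 99.1%.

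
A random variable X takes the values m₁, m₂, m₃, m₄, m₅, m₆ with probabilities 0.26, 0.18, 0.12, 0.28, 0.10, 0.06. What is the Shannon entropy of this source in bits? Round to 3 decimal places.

2.408 bits

H = −Σ pᵢ log₂ pᵢ.
−0.26·log₂(0.26) = 0.5053
−0.18·log₂(0.18) = 0.4453
−0.12·log₂(0.12) = 0.3671
−0.28·log₂(0.28) = 0.5142
−0.10·log₂(0.10) = 0.3322
−0.06·log₂(0.06) = 0.2435
Sum ≈ 2.4076 → 2.408 bits.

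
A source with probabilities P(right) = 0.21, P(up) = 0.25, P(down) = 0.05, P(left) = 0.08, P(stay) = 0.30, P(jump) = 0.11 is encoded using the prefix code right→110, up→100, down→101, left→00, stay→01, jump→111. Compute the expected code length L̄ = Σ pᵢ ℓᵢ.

L̄ = Σ pᵢ·ℓᵢ = 0.21·3 + 0.25·3 + 0.05·3 + 0.08·2 + 0.30·2 + 0.11·3 = 2.62 bits/symbol.

2.62 bits/symbol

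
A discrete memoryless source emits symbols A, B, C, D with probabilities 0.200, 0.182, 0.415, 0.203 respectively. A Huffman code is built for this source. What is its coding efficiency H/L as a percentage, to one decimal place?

Entropy H = −Σ p log₂ p ≈ 1.9053 bits.
Huffman merges: 91/500+1/5→191/500; 203/1000+191/500→117/200; 83/200+117/200→1. L = 1967/1000 ≈ 1.9670.
Efficiency = H/L = 1.9053/1.9670 = 96.9%.

96.9%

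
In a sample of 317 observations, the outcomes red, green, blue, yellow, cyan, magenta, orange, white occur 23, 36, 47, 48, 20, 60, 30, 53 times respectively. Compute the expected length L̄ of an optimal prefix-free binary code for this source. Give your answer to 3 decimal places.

Probabilities are the counts divided by 317.
Repeatedly combine the two least-probable nodes; the expected code length is the sum of the merged weights.
merge 20/317 + 23/317 → 43/317
merge 30/317 + 36/317 → 66/317
merge 43/317 + 47/317 → 90/317
merge 48/317 + 53/317 → 101/317
merge 60/317 + 66/317 → 126/317
merge 90/317 + 101/317 → 191/317
merge 126/317 + 191/317 → 1
L = 43/317 + 66/317 + 90/317 + 101/317 + 126/317 + 191/317 + 1 = 934/317 ≈ 2.946 bits/symbol.

2.946 bits/symbol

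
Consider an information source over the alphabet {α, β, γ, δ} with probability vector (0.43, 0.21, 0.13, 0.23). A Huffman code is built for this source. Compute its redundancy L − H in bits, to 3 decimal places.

0.043 bits

Entropy H = −Σ p log₂ p ≈ 1.8667 bits.
Huffman merges: 13/100+21/100→17/50; 23/100+17/50→57/100; 43/100+57/100→1. L = 191/100 ≈ 1.9100.
L − H = 1.9100 − 1.8667 = 0.043 bits.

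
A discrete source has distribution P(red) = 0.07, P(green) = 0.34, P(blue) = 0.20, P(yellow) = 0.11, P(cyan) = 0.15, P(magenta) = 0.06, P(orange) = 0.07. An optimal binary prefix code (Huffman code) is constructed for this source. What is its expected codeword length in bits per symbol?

Repeatedly combine the two least-probable nodes; the expected code length is the sum of the merged weights.
merge 3/50 + 7/100 → 13/100
merge 7/100 + 11/100 → 9/50
merge 13/100 + 3/20 → 7/25
merge 9/50 + 1/5 → 19/50
merge 7/25 + 17/50 → 31/50
merge 19/50 + 31/50 → 1
L = 13/100 + 9/50 + 7/25 + 19/50 + 31/50 + 1 = 259/100 = 2.59 bits/symbol.

2.59 bits/symbol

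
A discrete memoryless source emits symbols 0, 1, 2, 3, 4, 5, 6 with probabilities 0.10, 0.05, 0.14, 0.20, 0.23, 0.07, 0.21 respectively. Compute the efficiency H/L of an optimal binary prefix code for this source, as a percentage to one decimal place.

98.5%

Entropy H = −Σ p log₂ p ≈ 2.6388 bits.
Huffman merges: 1/20+7/100→3/25; 1/10+3/25→11/50; 7/50+1/5→17/50; 21/100+11/50→43/100; 23/100+17/50→57/100; 43/100+57/100→1. L = 67/25 ≈ 2.6800.
Efficiency = H/L = 2.6388/2.6800 = 98.5%.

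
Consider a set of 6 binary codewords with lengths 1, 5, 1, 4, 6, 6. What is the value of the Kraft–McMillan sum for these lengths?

1.125

With common denominator 2^6 = 64: Σ 2^(−ℓᵢ) = 32/64 + 2/64 + 32/64 + 4/64 + 1/64 + 1/64 = 72/64 = 1.125.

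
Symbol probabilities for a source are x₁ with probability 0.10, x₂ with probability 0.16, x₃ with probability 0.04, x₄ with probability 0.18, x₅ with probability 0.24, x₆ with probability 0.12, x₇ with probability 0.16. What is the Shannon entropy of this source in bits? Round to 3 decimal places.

2.670 bits

H = −Σ pᵢ log₂ pᵢ.
−0.10·log₂(0.10) = 0.3322
−0.16·log₂(0.16) = 0.4230
−0.04·log₂(0.04) = 0.1858
−0.18·log₂(0.18) = 0.4453
−0.24·log₂(0.24) = 0.4941
−0.12·log₂(0.12) = 0.3671
−0.16·log₂(0.16) = 0.4230
Sum ≈ 2.6705 → 2.670 bits.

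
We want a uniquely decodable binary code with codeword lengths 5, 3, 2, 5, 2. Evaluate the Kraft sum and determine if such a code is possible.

With common denominator 2^5 = 32: Σ 2^(−ℓᵢ) = 1/32 + 4/32 + 8/32 + 1/32 + 8/32 = 22/32 = 0.6875.
Kraft's inequality requires Σ ≤ 1; here Σ = 0.6875 ≤ 1, so such a prefix code exists.

0.6875; yes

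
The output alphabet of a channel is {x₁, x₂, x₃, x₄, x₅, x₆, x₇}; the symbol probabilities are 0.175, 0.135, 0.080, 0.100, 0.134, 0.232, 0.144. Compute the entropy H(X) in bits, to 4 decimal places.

2.7339 bits

H = −Σ pᵢ log₂ pᵢ.
−0.175·log₂(0.175) = 0.4401
−0.135·log₂(0.135) = 0.3900
−0.080·log₂(0.080) = 0.2915
−0.100·log₂(0.100) = 0.3322
−0.134·log₂(0.134) = 0.3886
−0.232·log₂(0.232) = 0.4890
−0.144·log₂(0.144) = 0.4026
Sum ≈ 2.7339 → 2.7339 bits.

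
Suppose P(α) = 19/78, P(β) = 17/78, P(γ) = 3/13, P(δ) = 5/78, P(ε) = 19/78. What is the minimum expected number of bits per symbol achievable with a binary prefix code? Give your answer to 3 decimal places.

Repeatedly combine the two least-probable nodes; the expected code length is the sum of the merged weights.
merge 5/78 + 17/78 → 11/39
merge 3/13 + 19/78 → 37/78
merge 19/78 + 11/39 → 41/78
merge 37/78 + 41/78 → 1
L = 11/39 + 37/78 + 41/78 + 1 = 89/39 ≈ 2.282 bits/symbol.

2.282 bits/symbol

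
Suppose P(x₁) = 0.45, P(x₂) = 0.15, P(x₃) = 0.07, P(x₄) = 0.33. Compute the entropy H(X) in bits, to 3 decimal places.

H = −Σ pᵢ log₂ pᵢ.
−0.45·log₂(0.45) = 0.5184
−0.15·log₂(0.15) = 0.4105
−0.07·log₂(0.07) = 0.2686
−0.33·log₂(0.33) = 0.5278
Sum ≈ 1.7253 → 1.725 bits.

1.725 bits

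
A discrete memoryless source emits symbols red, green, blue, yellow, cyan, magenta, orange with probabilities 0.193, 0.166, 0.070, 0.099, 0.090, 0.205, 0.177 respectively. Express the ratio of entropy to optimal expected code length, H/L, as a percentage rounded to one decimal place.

Entropy H = −Σ p log₂ p ≈ 2.7105 bits.
Huffman merges: 7/100+9/100→4/25; 99/1000+4/25→259/1000; 83/500+177/1000→343/1000; 193/1000+41/200→199/500; 259/1000+343/1000→301/500; 199/500+301/500→1. L = 1381/500 ≈ 2.7620.
Efficiency = H/L = 2.7105/2.7620 = 98.1%.

98.1%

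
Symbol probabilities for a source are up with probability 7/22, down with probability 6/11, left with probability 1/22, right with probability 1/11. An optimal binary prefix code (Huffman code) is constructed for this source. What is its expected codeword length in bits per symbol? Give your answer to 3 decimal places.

1.591 bits/symbol

Repeatedly combine the two least-probable nodes; the expected code length is the sum of the merged weights.
merge 1/22 + 1/11 → 3/22
merge 3/22 + 7/22 → 5/11
merge 5/11 + 6/11 → 1
L = 3/22 + 5/11 + 1 = 35/22 ≈ 1.591 bits/symbol.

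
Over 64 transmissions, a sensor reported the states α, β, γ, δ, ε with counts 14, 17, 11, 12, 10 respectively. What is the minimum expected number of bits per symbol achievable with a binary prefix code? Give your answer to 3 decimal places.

Probabilities are the counts divided by 64.
Repeatedly combine the two least-probable nodes; the expected code length is the sum of the merged weights.
merge 5/32 + 11/64 → 21/64
merge 3/16 + 7/32 → 13/32
merge 17/64 + 21/64 → 19/32
merge 13/32 + 19/32 → 1
L = 21/64 + 13/32 + 19/32 + 1 = 149/64 ≈ 2.328 bits/symbol.

2.328 bits/symbol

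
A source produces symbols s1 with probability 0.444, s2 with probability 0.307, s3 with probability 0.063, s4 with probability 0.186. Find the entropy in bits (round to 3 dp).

1.746 bits

H = −Σ pᵢ log₂ pᵢ.
−0.444·log₂(0.444) = 0.5201
−0.307·log₂(0.307) = 0.5230
−0.063·log₂(0.063) = 0.2513
−0.186·log₂(0.186) = 0.4514
Sum ≈ 1.7457 → 1.746 bits.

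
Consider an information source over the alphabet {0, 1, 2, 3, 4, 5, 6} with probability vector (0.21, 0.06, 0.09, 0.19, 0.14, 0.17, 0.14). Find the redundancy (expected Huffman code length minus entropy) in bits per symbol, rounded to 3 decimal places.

0.037 bits

Entropy H = −Σ p log₂ p ≈ 2.7130 bits.
Huffman merges: 3/50+9/100→3/20; 7/50+7/50→7/25; 3/20+17/100→8/25; 19/100+21/100→2/5; 7/25+8/25→3/5; 2/5+3/5→1. L = 11/4 ≈ 2.7500.
L − H = 2.7500 − 2.7130 = 0.037 bits.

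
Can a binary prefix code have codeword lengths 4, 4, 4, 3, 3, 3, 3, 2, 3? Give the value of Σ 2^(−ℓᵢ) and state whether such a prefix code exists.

With common denominator 2^4 = 16: Σ 2^(−ℓᵢ) = 1/16 + 1/16 + 1/16 + 2/16 + 2/16 + 2/16 + 2/16 + 4/16 + 2/16 = 17/16 = 1.0625.
Kraft's inequality requires Σ ≤ 1; here Σ = 1.0625 > 1, so no such prefix code exists.

1.0625; no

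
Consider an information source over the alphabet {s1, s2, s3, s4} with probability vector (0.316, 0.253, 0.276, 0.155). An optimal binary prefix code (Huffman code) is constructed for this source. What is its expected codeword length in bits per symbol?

Repeatedly combine the two least-probable nodes; the expected code length is the sum of the merged weights.
merge 31/200 + 253/1000 → 51/125
merge 69/250 + 79/250 → 74/125
merge 51/125 + 74/125 → 1
L = 51/125 + 74/125 + 1 = 2 bits/symbol.

2 bits/symbol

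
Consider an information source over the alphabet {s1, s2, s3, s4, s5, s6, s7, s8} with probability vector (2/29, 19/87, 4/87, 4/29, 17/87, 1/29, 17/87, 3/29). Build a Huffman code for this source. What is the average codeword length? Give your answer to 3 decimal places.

Repeatedly combine the two least-probable nodes; the expected code length is the sum of the merged weights.
merge 1/29 + 4/87 → 7/87
merge 2/29 + 7/87 → 13/87
merge 3/29 + 4/29 → 7/29
merge 13/87 + 17/87 → 10/29
merge 17/87 + 19/87 → 12/29
merge 7/29 + 10/29 → 17/29
merge 12/29 + 17/29 → 1
L = 7/87 + 13/87 + 7/29 + 10/29 + 12/29 + 17/29 + 1 = 245/87 ≈ 2.816 bits/symbol.

2.816 bits/symbol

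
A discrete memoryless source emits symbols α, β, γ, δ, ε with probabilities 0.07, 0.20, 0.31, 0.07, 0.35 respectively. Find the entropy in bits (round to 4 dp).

2.0554 bits

H = −Σ pᵢ log₂ pᵢ.
−0.07·log₂(0.07) = 0.2686
−0.20·log₂(0.20) = 0.4644
−0.31·log₂(0.31) = 0.5238
−0.07·log₂(0.07) = 0.2686
−0.35·log₂(0.35) = 0.5301
Sum ≈ 2.0554 → 2.0554 bits.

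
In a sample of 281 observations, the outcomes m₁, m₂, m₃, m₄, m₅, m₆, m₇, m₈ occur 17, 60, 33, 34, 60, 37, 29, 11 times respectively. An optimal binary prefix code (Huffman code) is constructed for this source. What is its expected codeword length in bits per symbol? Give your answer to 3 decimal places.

2.875 bits/symbol

Probabilities are the counts divided by 281.
Repeatedly combine the two least-probable nodes; the expected code length is the sum of the merged weights.
merge 11/281 + 17/281 → 28/281
merge 28/281 + 29/281 → 57/281
merge 33/281 + 34/281 → 67/281
merge 37/281 + 57/281 → 94/281
merge 60/281 + 60/281 → 120/281
merge 67/281 + 94/281 → 161/281
merge 120/281 + 161/281 → 1
L = 28/281 + 57/281 + 67/281 + 94/281 + 120/281 + 161/281 + 1 = 808/281 ≈ 2.875 bits/symbol.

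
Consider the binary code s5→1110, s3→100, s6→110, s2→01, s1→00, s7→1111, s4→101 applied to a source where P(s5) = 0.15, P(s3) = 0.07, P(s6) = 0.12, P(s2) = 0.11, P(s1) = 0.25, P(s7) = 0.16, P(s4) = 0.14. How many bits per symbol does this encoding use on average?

2.95 bits/symbol

L̄ = Σ pᵢ·ℓᵢ = 0.15·4 + 0.07·3 + 0.12·3 + 0.11·2 + 0.25·2 + 0.16·4 + 0.14·3 = 2.95 bits/symbol.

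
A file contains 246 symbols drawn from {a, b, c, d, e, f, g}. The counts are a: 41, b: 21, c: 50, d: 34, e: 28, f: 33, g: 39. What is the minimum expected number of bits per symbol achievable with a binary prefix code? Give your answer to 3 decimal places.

2.797 bits/symbol

Probabilities are the counts divided by 246.
Repeatedly combine the two least-probable nodes; the expected code length is the sum of the merged weights.
merge 7/82 + 14/123 → 49/246
merge 11/82 + 17/123 → 67/246
merge 13/82 + 1/6 → 40/123
merge 49/246 + 25/123 → 33/82
merge 67/246 + 40/123 → 49/82
merge 33/82 + 49/82 → 1
L = 49/246 + 67/246 + 40/123 + 33/82 + 49/82 + 1 = 344/123 ≈ 2.797 bits/symbol.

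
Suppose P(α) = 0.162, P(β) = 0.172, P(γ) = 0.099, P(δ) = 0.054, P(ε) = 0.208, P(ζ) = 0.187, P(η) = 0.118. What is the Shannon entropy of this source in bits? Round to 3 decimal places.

2.707 bits

H = −Σ pᵢ log₂ pᵢ.
−0.162·log₂(0.162) = 0.4254
−0.172·log₂(0.172) = 0.4368
−0.099·log₂(0.099) = 0.3303
−0.054·log₂(0.054) = 0.2274
−0.208·log₂(0.208) = 0.4712
−0.187·log₂(0.187) = 0.4523
−0.118·log₂(0.118) = 0.3638
Sum ≈ 2.7072 → 2.707 bits.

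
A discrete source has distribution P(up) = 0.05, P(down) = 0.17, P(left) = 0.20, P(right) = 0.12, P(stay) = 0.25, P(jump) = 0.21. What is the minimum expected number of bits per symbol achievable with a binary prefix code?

Repeatedly combine the two least-probable nodes; the expected code length is the sum of the merged weights.
merge 1/20 + 3/25 → 17/100
merge 17/100 + 17/100 → 17/50
merge 1/5 + 21/100 → 41/100
merge 1/4 + 17/50 → 59/100
merge 41/100 + 59/100 → 1
L = 17/100 + 17/50 + 41/100 + 59/100 + 1 = 251/100 = 2.51 bits/symbol.

2.51 bits/symbol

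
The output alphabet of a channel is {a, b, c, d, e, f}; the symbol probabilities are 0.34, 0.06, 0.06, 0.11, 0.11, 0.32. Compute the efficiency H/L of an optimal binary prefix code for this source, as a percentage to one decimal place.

95.8%

Entropy H = −Σ p log₂ p ≈ 2.2428 bits.
Huffman merges: 3/50+3/50→3/25; 11/100+11/100→11/50; 3/25+11/50→17/50; 8/25+17/50→33/50; 17/50+33/50→1. L = 117/50 ≈ 2.3400.
Efficiency = H/L = 2.2428/2.3400 = 95.8%.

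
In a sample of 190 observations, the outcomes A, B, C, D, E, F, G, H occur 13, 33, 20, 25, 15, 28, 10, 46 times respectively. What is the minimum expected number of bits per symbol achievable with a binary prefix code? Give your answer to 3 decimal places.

2.879 bits/symbol

Probabilities are the counts divided by 190.
Repeatedly combine the two least-probable nodes; the expected code length is the sum of the merged weights.
merge 1/19 + 13/190 → 23/190
merge 3/38 + 2/19 → 7/38
merge 23/190 + 5/38 → 24/95
merge 14/95 + 33/190 → 61/190
merge 7/38 + 23/95 → 81/190
merge 24/95 + 61/190 → 109/190
merge 81/190 + 109/190 → 1
L = 23/190 + 7/38 + 24/95 + 61/190 + 81/190 + 109/190 + 1 = 547/190 ≈ 2.879 bits/symbol.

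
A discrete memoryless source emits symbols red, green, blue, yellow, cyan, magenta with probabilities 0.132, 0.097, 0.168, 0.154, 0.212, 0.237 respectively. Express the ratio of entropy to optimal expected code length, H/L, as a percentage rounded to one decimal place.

Entropy H = −Σ p log₂ p ≈ 2.5268 bits.
Huffman merges: 97/1000+33/250→229/1000; 77/500+21/125→161/500; 53/250+229/1000→441/1000; 237/1000+161/500→559/1000; 441/1000+559/1000→1. L = 2551/1000 ≈ 2.5510.
Efficiency = H/L = 2.5268/2.5510 = 99.1%.

99.1%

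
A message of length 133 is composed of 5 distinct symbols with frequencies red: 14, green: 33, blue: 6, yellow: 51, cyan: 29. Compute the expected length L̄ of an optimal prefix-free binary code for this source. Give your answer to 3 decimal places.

Probabilities are the counts divided by 133.
Repeatedly combine the two least-probable nodes; the expected code length is the sum of the merged weights.
merge 6/133 + 2/19 → 20/133
merge 20/133 + 29/133 → 7/19
merge 33/133 + 7/19 → 82/133
merge 51/133 + 82/133 → 1
L = 20/133 + 7/19 + 82/133 + 1 = 284/133 ≈ 2.135 bits/symbol.

2.135 bits/symbol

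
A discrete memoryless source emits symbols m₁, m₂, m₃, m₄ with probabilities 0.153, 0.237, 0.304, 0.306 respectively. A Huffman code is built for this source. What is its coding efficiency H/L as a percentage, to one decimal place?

Entropy H = −Σ p log₂ p ≈ 1.9516 bits.
Huffman merges: 153/1000+237/1000→39/100; 38/125+153/500→61/100; 39/100+61/100→1. L = 2 ≈ 2.0000.
Efficiency = H/L = 1.9516/2.0000 = 97.6%.

97.6%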